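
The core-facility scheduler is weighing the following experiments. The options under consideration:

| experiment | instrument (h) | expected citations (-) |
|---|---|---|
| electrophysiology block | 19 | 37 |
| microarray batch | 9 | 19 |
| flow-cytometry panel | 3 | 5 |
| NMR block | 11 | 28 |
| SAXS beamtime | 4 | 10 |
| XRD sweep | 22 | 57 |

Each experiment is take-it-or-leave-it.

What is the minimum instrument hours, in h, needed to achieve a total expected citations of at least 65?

26

Minimise h subject to total expected citations ≥ 65.
Taking SAXS beamtime + XRD sweep gives 67 (≥ 65) for 26 h.
No combination under 26 h hits 65.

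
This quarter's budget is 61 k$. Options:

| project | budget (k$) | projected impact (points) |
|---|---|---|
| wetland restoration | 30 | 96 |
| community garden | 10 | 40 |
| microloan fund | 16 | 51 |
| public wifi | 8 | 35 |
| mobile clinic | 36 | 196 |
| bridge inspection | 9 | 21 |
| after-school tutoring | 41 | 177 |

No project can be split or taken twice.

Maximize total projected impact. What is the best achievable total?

282

Taking the top-ratio projects first gives community garden + public wifi + mobile clinic for 271 (54 k$).
Replace community garden with microloan fund: the trade gains 11 net, giving 282 at 60 k$.
Runner-up community garden + public wifi + mobile clinic tops out at 271.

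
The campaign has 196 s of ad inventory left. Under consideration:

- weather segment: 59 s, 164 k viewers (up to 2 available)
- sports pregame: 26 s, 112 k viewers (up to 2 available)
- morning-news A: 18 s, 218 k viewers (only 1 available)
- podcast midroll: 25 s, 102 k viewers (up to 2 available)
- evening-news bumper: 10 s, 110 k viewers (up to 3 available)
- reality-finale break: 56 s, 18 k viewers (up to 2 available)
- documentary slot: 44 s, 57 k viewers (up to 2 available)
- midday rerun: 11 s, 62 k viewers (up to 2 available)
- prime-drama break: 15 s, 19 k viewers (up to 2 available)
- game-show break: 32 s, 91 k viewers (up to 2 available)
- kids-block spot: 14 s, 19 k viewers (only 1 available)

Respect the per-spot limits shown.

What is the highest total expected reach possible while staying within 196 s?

A density-first pass picks 2×sports pregame + morning-news A + 2×podcast midroll + 3×evening-news bumper + 2×midday rerun + kids-block spot — 1119 at 186 s.
Dropping midday rerun and kids-block spot frees 25 s; slotting in game-show break (32 s) lifts the total to 1129 at 193 s.
Every other selection either busts 196 s or exceeds an availability limit or fails to beat 1129.

1129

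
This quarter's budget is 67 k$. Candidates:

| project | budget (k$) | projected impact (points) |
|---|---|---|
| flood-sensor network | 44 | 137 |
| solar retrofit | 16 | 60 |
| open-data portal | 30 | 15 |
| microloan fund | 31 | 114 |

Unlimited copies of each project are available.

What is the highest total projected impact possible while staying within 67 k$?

240

Density check — solar retrofit 3.75, microloan fund 3.68, flood-sensor network 3.11 are the best per k$.
4×solar retrofit uses 64 of the 67 k$ and totals 240.
The spare 3 k$ is too small for any remaining project, and no exchange beats 240.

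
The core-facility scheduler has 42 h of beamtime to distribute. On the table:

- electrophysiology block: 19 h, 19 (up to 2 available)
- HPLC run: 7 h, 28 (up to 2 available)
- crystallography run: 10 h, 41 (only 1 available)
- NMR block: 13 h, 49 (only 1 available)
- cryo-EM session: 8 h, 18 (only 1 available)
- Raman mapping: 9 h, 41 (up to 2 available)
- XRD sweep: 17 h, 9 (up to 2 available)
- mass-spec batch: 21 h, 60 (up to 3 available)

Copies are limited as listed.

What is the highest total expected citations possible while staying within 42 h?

Ranking by ratio (expected citations/h): Raman mapping 4.56, crystallography run 4.10, HPLC run 4.00.
Taking 2×HPLC run + crystallography run + 2×Raman mapping: 42 h used, 179 in expected citations.

179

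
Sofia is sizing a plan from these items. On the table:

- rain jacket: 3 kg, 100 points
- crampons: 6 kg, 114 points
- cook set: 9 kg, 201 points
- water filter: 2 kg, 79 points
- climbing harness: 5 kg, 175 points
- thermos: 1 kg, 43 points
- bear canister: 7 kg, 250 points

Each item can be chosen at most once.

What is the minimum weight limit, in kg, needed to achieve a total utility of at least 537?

Look for the lowest-weight combination reaching 537.
water filter + climbing harness + thermos + bear canister: 547 utility at 15 kg.
Below 15 kg the best achievable stays under 537.

15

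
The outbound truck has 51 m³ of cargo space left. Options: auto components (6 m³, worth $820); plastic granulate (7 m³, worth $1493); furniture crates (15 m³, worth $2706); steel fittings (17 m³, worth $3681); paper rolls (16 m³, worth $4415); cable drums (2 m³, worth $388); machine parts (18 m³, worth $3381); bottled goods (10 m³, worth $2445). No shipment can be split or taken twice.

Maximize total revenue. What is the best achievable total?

12034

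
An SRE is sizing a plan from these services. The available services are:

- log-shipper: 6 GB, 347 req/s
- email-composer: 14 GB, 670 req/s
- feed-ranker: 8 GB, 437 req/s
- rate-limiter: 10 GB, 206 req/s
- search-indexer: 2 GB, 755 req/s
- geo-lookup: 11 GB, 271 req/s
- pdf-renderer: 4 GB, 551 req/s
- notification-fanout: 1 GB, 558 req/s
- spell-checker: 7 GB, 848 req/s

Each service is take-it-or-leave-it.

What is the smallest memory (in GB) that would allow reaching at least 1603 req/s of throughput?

Need the lightest bundle worth ≥ 1603.
search-indexer + pdf-renderer + notification-fanout reaches 1864 using 7 GB.
Below 7 GB the best achievable stays under 1603.

7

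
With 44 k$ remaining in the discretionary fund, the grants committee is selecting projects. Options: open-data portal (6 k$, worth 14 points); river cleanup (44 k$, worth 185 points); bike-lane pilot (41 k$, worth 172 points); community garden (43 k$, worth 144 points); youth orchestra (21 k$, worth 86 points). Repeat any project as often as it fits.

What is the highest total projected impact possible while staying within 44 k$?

185

Taking river cleanup: 44 k$ used, 185 in projected impact.
That's the maximum — no swap from here does better than 185.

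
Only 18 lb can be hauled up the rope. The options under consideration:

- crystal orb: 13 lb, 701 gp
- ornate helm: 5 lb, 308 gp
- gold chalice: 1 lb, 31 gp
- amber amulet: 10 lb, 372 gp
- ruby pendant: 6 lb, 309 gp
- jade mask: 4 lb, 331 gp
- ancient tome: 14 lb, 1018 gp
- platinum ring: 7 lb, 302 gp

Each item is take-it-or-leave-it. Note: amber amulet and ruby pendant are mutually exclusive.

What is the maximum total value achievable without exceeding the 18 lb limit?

1349

Ranking by ratio (value/lb): jade mask 82.75, ancient tome 72.71, ornate helm 61.60.
Jade mask + ancient tome uses 18 of the 18 lb and totals 1349.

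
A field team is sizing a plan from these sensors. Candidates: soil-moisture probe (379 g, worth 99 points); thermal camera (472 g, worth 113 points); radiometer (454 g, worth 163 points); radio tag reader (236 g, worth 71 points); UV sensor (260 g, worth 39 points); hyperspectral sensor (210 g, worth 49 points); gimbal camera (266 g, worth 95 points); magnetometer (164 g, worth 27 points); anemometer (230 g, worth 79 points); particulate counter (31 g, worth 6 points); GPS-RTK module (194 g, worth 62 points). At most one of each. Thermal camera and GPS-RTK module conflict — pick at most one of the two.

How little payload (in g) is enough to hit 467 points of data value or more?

1380

Look for the lowest-payload combination reaching 467.
radiometer + radio tag reader + gimbal camera + anemometer + GPS-RTK module: 470 data value at 1380 g.
Below 1380 g the best achievable stays under 467.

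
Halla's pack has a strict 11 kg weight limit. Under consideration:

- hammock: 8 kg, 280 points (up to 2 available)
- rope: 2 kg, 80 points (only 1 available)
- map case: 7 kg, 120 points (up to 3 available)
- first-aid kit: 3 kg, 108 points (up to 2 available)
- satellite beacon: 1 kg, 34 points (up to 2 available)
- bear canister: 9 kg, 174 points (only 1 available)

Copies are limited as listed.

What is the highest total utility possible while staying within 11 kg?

Taking the top-ratio items first gives rope + 2×first-aid kit + 2×satellite beacon for 364 (10 kg).
The 7 kg tied up in 2×first-aid kit and satellite beacon is better spent on hammock — total rises to 394 (11 kg).

394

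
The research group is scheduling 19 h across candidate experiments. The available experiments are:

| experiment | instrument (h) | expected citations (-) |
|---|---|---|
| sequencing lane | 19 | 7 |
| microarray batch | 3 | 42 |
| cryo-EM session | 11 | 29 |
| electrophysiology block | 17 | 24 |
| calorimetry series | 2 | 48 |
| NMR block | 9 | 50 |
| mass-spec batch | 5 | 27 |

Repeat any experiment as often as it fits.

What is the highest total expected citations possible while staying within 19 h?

432

The ratio ordering already packs tightly: 9×calorimetry series, 18 h, 432.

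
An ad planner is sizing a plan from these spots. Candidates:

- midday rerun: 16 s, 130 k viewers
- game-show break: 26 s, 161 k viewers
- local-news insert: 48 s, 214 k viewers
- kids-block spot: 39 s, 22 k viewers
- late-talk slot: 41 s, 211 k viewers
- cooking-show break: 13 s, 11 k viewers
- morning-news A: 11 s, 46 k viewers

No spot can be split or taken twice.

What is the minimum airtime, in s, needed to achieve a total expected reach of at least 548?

94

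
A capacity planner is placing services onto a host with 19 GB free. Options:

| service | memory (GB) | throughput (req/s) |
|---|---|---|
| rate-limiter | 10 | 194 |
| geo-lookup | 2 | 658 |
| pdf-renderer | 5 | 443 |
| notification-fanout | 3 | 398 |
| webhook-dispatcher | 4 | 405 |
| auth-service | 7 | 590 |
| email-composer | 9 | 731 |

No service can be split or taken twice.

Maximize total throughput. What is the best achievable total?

Filling by ratio: geo-lookup + pdf-renderer + notification-fanout + webhook-dispatcher for 1904, with 5 GB left unused.
Replace webhook-dispatcher with email-composer: the trade gains 326 net, giving 2230 at 19 GB.
Runner-up geo-lookup + notification-fanout + webhook-dispatcher + email-composer tops out at 2192.

2230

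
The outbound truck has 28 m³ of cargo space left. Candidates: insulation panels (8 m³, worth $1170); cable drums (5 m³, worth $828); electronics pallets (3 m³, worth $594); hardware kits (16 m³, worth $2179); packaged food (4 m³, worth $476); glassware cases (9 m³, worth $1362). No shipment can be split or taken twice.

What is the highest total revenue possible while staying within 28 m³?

By revenue per m³: electronics pallets 198.00, cable drums 165.60, glassware cases 151.33, insulation panels 146.25 lead.
A density-first pass picks insulation panels + cable drums + electronics pallets + glassware cases — 3954 at 25 m³.
Replace insulation panels and cable drums with hardware kits: the trade gains 181 net, giving 4135 at 28 m³.
Every other selection either busts 28 m³ or fails to beat 4135.

4135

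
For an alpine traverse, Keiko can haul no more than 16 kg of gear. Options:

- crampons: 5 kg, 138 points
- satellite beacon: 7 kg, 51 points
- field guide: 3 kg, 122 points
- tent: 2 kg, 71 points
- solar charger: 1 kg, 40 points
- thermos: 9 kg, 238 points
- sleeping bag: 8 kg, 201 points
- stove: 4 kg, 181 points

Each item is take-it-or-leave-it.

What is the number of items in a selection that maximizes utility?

Optimal total is 552.
One optimal bundle: crampons + field guide + tent + solar charger + stove (15 kg).
Any selection reaching 552 contains exactly 5 items.

5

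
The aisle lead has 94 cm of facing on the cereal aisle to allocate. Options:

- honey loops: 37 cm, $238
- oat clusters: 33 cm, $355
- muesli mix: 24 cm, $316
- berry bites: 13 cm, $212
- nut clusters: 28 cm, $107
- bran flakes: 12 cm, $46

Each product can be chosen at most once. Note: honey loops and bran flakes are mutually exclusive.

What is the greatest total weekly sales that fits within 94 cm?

929

The ratio ordering already packs tightly: oat clusters + muesli mix + berry bites + bran flakes, 82 cm, 929.
Every other selection either busts 94 cm or breaks a pairing rule or fails to beat 929.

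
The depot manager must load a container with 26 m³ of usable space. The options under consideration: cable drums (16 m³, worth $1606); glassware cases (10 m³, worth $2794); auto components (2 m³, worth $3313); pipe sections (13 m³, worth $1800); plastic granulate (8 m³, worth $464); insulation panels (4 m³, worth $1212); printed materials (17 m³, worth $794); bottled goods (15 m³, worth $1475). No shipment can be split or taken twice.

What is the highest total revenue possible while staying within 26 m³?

Greedy by ratio would take glassware cases + auto components + plastic granulate + insulation panels: 24 m³ used, total 7783.
Dropping plastic granulate and insulation panels frees 12 m³; slotting in pipe sections (13 m³) lifts the total to 7907 at 25 m³.
That's the maximum — no swap from here does better than 7907.

7907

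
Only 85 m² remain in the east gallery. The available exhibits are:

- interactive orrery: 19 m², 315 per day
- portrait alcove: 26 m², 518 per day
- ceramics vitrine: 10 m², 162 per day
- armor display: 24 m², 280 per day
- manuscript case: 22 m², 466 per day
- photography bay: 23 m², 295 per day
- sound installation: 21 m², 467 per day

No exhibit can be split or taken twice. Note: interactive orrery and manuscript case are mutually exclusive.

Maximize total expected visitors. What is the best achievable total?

1613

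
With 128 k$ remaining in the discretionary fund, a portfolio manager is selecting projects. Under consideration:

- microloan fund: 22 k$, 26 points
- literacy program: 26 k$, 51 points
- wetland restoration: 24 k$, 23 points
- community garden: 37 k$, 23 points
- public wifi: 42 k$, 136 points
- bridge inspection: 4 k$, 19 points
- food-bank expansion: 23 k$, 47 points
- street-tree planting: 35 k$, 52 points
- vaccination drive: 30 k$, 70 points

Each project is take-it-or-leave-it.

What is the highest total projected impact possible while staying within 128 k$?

323

Taking literacy program + public wifi + bridge inspection + food-bank expansion + vaccination drive: 125 k$ used, 323 in projected impact.
Every other selection either busts 128 k$ or fails to beat 323.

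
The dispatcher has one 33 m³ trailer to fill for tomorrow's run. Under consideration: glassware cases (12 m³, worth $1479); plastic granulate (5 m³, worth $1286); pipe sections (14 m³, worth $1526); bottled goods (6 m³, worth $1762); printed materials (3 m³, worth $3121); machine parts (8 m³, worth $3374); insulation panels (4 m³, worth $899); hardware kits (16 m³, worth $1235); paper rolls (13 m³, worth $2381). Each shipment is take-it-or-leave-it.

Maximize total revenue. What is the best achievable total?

11061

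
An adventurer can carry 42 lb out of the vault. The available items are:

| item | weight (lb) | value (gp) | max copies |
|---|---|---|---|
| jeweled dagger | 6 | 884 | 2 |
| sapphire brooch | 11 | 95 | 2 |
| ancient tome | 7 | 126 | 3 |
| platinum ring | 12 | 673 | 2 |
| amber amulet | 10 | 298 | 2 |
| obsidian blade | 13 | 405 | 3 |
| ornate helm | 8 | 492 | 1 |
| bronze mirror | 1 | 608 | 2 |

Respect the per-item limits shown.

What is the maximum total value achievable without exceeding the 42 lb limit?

4330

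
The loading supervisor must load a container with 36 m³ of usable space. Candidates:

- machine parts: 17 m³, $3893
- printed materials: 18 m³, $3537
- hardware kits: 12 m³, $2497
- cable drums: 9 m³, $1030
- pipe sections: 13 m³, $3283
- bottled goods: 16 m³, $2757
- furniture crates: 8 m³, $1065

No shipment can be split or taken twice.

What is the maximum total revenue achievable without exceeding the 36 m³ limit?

Ranking by ratio (revenue/m³): pipe sections 252.54, machine parts 229.00, hardware kits 208.08, printed materials 196.50.
The ratio heuristic lands on machine parts + pipe sections (7176) but leaves 6 m³ idle.
Replace pipe sections with printed materials: the trade gains 254 net, giving 7430 at 35 m³.
An exhaustive check of the 128 subsets confirms 7430.

7430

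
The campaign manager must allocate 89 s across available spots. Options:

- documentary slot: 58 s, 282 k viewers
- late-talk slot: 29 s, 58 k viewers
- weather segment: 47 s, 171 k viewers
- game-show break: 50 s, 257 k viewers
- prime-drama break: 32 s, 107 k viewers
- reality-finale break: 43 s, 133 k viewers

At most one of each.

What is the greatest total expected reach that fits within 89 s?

Ranking by ratio (expected reach/s): game-show break 5.14, documentary slot 4.86, weather segment 3.64.
Game-show break + prime-drama break uses 82 of the 89 s and totals 364.

364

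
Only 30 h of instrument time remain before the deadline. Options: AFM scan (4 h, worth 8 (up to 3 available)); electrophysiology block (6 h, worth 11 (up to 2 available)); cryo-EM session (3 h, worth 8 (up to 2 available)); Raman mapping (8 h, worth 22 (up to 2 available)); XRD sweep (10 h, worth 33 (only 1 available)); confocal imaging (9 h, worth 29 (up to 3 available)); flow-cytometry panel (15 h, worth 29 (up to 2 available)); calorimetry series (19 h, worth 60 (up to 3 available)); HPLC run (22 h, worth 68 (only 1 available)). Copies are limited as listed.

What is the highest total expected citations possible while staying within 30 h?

95

Ranking by ratio (expected citations/h): XRD sweep 3.30, confocal imaging 3.22, calorimetry series 3.16, HPLC run 3.09.
The ratio heuristic lands on XRD sweep + 2×confocal imaging (91) but leaves 2 h idle.
Dropping XRD sweep frees 10 h; slotting in cryo-EM session + confocal imaging (12 h) lifts the total to 95 at 30 h.
No other feasible combination exceeds 95.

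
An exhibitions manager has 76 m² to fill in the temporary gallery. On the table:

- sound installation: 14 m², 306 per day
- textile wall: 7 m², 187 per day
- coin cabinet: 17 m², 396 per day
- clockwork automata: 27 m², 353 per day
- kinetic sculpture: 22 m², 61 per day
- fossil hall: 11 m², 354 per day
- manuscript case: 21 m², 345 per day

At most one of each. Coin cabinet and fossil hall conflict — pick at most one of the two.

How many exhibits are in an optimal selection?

4

Optimal total is 1358.
For example sound installation + clockwork automata + fossil hall + manuscript case achieves it, using 73 m².
All optima have 4 exhibits.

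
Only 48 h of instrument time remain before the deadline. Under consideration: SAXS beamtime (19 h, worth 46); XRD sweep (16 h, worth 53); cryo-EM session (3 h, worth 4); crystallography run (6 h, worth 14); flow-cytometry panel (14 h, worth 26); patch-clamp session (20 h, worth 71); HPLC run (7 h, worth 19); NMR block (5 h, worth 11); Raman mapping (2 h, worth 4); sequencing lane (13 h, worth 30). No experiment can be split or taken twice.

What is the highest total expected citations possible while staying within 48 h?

154

Density check — patch-clamp session 3.55, XRD sweep 3.31, HPLC run 2.71 are the best per h.
XRD sweep + patch-clamp session + HPLC run + NMR block uses 48 of the 48 h and totals 154.
Next best is XRD sweep + cryo-EM session + patch-clamp session + HPLC run + Raman mapping at 151 (48 h) — short by 3.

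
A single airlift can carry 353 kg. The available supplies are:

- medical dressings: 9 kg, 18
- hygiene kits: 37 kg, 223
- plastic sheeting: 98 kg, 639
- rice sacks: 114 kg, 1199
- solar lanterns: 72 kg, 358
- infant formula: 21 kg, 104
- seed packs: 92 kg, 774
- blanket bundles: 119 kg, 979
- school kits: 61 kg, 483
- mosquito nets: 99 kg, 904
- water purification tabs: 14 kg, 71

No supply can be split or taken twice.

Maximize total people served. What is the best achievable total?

3186

The ratio heuristic lands on medical dressings + hygiene kits + rice sacks + seed packs + mosquito nets (3118) but leaves 2 kg idle.
But rice sacks + infant formula + blanket bundles + mosquito nets fits in 353 kg and reaches 3186.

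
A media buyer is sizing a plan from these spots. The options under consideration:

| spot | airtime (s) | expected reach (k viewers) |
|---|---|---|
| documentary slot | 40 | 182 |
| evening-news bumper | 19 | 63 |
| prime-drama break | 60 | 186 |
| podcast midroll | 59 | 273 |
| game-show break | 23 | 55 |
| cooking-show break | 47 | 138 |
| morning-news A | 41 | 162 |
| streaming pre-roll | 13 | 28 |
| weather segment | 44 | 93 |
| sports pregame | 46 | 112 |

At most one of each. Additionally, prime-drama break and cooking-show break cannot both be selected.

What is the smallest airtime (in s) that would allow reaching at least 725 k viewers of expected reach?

Look for the lowest-airtime combination reaching 725.
Taking documentary slot + evening-news bumper + podcast midroll + game-show break + morning-news A gives 735 (≥ 725) for 182 s.
Below 182 s the best achievable stays under 725.

182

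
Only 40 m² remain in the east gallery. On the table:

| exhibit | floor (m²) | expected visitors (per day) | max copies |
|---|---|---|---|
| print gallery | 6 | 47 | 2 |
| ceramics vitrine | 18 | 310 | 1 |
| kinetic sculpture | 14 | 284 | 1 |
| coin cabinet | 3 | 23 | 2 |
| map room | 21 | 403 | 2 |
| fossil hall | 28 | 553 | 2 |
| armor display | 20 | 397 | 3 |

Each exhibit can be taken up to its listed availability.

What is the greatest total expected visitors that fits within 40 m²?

794

Ranking by ratio (expected visitors/m²): kinetic sculpture 20.29, armor display 19.85, fossil hall 19.75, map room 19.19.
Greedy by ratio would take print gallery + kinetic sculpture + armor display: 40 m² used, total 728.
Replace print gallery and kinetic sculpture with armor display: the trade gains 66 net, giving 794 at 40 m².
No other feasible combination exceeds 794.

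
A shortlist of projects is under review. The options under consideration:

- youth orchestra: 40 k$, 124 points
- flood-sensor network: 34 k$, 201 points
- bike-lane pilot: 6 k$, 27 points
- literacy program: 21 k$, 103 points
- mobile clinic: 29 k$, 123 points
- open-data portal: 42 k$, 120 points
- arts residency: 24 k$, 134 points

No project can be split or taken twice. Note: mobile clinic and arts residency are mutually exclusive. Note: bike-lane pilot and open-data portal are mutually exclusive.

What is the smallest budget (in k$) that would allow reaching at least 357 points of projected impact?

Minimise k$ subject to total projected impact ≥ 357.
flood-sensor network + bike-lane pilot + arts residency reaches 362 using 64 k$.
No combination under 64 k$ hits 357.

64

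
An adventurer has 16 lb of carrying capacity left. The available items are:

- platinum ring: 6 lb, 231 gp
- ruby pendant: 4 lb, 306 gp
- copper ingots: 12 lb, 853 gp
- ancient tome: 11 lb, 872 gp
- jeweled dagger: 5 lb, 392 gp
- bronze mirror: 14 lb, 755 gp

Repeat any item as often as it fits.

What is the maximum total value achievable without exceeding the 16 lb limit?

1264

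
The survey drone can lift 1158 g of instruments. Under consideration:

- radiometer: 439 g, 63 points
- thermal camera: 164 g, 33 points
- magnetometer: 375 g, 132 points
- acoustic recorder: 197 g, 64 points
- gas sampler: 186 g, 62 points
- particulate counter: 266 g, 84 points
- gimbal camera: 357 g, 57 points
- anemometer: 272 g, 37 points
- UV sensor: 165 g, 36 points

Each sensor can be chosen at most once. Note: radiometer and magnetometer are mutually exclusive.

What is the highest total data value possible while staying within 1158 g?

The ratio heuristic lands on magnetometer + acoustic recorder + gas sampler + particulate counter (342) but leaves 134 g idle.
Dropping acoustic recorder frees 197 g; slotting in thermal camera + UV sensor (329 g) lifts the total to 347 at 1156 g.
That's the maximum — no feasible swap from here does better than 347.

347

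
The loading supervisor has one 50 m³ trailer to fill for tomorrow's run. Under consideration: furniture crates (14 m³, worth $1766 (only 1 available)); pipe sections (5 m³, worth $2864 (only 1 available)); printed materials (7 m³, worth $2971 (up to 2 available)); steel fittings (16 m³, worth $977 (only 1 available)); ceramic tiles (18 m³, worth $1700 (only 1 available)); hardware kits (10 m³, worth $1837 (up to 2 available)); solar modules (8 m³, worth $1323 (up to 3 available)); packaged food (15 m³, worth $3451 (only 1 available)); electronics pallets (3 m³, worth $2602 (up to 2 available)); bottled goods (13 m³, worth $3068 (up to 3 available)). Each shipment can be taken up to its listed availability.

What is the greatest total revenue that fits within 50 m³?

Filling by ratio: pipe sections + 2×printed materials + hardware kits + 2×electronics pallets + bottled goods for 18915, with 2 m³ left unused.
Replace bottled goods with packaged food: the trade gains 383 net, giving 19298 at 50 m³.
No other feasible combination exceeds 19298.

19298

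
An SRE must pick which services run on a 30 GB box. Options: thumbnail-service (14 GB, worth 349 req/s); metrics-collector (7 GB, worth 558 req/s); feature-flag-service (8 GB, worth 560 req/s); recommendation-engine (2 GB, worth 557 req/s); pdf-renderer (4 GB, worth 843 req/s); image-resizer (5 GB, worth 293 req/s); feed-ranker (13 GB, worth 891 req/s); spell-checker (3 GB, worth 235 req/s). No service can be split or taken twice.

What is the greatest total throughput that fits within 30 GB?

3086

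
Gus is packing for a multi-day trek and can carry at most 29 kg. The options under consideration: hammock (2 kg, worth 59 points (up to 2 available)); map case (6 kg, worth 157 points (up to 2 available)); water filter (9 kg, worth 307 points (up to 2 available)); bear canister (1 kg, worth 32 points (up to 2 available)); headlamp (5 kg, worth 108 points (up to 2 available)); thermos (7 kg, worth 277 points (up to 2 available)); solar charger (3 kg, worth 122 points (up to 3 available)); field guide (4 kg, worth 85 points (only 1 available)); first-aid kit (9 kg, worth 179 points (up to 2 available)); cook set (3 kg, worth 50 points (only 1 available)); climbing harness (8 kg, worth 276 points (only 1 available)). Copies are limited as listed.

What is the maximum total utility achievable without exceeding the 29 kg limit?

1106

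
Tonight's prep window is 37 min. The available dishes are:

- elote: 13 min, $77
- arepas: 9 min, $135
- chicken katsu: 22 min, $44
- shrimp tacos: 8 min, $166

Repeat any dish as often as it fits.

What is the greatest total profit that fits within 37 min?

664

Best packing: 4×shrimp tacos — 32 min, 664 total.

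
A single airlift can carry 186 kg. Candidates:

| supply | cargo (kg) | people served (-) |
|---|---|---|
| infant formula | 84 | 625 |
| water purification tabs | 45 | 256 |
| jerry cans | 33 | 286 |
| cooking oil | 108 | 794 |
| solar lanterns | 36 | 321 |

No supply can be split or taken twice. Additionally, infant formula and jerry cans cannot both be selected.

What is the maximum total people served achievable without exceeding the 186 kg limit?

1401

Jerry cans + cooking oil + solar lanterns uses 177 of the 186 kg and totals 1401.
The closest alternative, water purification tabs + jerry cans + cooking oil, reaches only 1336.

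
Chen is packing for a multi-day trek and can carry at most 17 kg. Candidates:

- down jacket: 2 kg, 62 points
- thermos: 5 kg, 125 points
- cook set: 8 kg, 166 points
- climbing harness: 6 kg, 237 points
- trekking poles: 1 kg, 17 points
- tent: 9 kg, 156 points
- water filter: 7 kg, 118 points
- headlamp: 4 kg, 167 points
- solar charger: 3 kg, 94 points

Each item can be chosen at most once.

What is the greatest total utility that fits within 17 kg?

591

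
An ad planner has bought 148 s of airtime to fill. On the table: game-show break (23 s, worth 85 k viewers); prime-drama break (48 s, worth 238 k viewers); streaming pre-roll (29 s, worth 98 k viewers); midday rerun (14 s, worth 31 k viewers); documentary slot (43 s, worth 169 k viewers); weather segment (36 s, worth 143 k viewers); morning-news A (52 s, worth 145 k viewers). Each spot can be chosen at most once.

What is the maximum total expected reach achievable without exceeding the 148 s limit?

590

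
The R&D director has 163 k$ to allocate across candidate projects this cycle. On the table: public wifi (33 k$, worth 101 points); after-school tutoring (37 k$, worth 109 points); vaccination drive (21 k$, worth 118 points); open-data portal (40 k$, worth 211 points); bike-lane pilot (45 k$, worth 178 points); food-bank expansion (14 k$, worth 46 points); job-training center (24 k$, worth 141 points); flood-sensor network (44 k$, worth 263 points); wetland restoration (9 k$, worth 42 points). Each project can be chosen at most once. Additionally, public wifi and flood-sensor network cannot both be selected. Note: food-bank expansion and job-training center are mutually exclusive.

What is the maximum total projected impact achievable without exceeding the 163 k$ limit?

835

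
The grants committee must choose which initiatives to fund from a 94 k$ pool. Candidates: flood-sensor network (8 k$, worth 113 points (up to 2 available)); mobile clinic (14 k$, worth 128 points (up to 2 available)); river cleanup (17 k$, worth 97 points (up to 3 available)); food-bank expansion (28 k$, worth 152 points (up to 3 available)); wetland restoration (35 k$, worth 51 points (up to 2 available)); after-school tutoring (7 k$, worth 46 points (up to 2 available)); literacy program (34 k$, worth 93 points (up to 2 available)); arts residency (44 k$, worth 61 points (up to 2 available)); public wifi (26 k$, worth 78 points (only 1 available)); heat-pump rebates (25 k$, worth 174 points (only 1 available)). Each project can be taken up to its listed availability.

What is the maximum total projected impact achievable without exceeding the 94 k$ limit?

799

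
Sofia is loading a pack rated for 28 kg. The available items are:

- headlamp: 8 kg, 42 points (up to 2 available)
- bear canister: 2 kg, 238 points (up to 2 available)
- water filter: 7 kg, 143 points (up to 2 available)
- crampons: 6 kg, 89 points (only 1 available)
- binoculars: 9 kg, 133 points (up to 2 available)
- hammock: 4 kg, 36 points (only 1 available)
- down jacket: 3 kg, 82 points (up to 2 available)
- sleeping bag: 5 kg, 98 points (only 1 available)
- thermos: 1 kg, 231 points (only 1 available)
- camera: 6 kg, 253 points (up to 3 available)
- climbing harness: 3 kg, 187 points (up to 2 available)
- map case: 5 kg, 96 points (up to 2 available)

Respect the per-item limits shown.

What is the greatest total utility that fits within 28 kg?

1685

Density check — thermos 231.00, bear canister 119.00, climbing harness 62.33 are the best per kg.
The ratio heuristic lands on 2×bear canister + down jacket + thermos + 2×camera + 2×climbing harness (1669) but leaves 2 kg idle.
Replace down jacket with sleeping bag: the trade gains 16 net, giving 1685 at 28 kg.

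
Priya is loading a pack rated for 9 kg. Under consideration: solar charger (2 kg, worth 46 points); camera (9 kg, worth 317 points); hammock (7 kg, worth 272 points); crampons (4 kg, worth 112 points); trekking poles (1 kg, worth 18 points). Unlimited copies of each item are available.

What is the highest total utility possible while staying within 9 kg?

By utility per kg: hammock 38.86, camera 35.22, crampons 28.00 lead.
Taking solar charger + hammock: 9 kg used, 318 in utility.
Nothing else within 9 kg beats 318.

318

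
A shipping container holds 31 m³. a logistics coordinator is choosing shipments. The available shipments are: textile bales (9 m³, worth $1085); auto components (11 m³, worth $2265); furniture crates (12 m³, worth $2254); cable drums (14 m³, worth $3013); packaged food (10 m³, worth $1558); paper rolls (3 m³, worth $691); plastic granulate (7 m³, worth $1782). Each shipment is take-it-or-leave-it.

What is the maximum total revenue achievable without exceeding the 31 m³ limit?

6353

Filling by ratio: cable drums + paper rolls + plastic granulate for 5486, with 7 m³ left unused.
The 3 m³ tied up in paper rolls is better spent on packaged food — total rises to 6353 (31 m³).
Every other selection either busts 31 m³ or fails to beat 6353.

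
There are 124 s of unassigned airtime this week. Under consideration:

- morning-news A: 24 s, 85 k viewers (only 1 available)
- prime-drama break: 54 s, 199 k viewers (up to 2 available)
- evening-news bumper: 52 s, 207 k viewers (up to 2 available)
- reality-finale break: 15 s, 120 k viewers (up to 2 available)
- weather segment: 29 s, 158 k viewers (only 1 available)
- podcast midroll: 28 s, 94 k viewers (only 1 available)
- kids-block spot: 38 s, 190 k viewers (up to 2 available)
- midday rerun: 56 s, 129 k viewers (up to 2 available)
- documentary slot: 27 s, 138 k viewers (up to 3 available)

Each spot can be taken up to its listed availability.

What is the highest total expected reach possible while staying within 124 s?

Taking the top-ratio spots first gives 2×reality-finale break + weather segment + 2×documentary slot for 674 (113 s).
Dropping documentary slot frees 27 s; slotting in kids-block spot (38 s) lifts the total to 726 at 124 s.
Nothing else within 124 s beats 726.

726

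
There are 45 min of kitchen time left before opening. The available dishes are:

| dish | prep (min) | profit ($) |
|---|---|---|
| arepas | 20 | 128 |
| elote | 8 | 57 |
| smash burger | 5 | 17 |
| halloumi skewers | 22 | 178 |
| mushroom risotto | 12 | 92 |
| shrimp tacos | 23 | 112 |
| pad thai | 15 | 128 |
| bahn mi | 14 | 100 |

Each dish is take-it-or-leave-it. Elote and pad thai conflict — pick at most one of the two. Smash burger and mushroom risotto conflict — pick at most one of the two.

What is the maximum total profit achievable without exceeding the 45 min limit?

Taking elote + halloumi skewers + bahn mi: 44 min used, 335 in profit.
Next best is elote + halloumi skewers + mushroom risotto at 327 (42 min) — short by 8.

335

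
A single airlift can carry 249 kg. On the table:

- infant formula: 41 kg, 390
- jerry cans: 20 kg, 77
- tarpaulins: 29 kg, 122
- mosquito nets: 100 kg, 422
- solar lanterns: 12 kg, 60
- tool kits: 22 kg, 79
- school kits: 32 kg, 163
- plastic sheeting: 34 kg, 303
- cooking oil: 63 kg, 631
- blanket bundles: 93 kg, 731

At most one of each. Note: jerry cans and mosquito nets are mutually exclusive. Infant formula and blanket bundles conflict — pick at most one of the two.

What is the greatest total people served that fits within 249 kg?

1907

Ranking by ratio (people served/kg): cooking oil 10.02, infant formula 9.51, plastic sheeting 8.91, blanket bundles 7.86.
Tool kits + school kits + plastic sheeting + cooking oil + blanket bundles uses 244 of the 249 kg and totals 1907.
Next best is jerry cans + school kits + plastic sheeting + cooking oil + blanket bundles at 1905 (242 kg) — short by 2.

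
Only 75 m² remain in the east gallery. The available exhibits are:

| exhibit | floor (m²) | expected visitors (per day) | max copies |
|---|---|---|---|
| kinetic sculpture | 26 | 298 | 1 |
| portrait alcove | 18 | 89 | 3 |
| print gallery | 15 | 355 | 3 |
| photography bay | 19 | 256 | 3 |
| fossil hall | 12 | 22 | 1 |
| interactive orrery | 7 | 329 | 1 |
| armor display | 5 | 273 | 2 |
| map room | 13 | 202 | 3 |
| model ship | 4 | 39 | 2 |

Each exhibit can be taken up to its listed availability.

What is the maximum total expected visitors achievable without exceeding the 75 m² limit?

2142

Ranking by ratio (expected visitors/m²): armor display 54.60, interactive orrery 47.00, print gallery 23.67.
Best packing: 3×print gallery + interactive orrery + 2×armor display + map room — 75 m², 2142 total.
Nothing else within 75 m² beats 2142.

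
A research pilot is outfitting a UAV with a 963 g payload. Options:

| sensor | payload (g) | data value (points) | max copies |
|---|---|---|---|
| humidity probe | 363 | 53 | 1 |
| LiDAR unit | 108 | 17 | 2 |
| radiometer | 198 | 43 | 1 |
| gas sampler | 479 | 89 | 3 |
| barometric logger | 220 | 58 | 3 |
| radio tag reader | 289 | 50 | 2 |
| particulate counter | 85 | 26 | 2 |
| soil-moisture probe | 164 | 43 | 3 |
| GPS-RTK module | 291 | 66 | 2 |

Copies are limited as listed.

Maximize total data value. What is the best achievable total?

Ranking by ratio (data value/g): particulate counter 0.31, barometric logger 0.26, soil-moisture probe 0.26.
Taking the top-ratio sensors first gives LiDAR unit + 3×barometric logger + 2×particulate counter for 243 (938 g).
Dropping LiDAR unit and barometric logger frees 328 g; slotting in 2×soil-moisture probe (328 g) lifts the total to 254 at 938 g.
Every other selection either busts 963 g or exceeds an availability limit or fails to beat 254.

254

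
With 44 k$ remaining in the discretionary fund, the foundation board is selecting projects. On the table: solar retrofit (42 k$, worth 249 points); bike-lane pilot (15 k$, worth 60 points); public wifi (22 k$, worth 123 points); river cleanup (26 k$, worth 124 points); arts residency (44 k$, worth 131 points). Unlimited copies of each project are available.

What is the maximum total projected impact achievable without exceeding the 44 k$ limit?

249

The ratio ordering already packs tightly: solar retrofit, 42 k$, 249.
Nothing else within 44 k$ beats 249.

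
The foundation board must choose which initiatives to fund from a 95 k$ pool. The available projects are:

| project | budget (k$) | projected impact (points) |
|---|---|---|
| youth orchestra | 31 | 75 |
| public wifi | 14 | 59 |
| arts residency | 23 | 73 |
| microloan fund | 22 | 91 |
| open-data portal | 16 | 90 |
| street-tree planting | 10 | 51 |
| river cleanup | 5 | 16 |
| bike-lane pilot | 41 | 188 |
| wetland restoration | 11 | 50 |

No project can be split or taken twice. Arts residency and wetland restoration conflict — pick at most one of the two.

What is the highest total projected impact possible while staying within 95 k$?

By projected impact per k$: open-data portal 5.62, street-tree planting 5.10, bike-lane pilot 4.59, wetland restoration 4.55 lead.
Best packing: public wifi + open-data portal + street-tree planting + bike-lane pilot + wetland restoration — 92 k$, 438 total.
Runner-up microloan fund + open-data portal + street-tree planting + river cleanup + bike-lane pilot tops out at 436.

438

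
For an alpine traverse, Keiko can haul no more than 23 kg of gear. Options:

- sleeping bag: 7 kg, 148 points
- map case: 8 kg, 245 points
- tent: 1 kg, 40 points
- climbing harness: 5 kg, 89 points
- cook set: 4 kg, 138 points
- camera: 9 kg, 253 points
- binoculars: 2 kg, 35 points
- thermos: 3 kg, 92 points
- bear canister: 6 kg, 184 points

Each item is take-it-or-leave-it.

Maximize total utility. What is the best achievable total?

Filling by ratio: map case + tent + cook set + thermos + bear canister for 699, with 1 kg left unused.
Replace map case with camera: the trade gains 8 net, giving 707 at 23 kg.
Nothing else within 23 kg beats 707.

707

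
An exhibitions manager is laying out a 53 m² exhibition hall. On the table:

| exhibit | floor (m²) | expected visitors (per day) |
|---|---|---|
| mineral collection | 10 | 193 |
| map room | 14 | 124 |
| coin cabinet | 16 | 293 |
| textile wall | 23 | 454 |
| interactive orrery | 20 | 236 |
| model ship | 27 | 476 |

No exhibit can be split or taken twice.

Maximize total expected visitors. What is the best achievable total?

962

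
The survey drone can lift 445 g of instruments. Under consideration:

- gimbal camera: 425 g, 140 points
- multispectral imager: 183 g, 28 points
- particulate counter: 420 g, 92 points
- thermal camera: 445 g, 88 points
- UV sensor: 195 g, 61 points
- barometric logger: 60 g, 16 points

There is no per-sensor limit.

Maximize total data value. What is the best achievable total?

Taking gimbal camera: 425 g used, 140 in data value.

140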